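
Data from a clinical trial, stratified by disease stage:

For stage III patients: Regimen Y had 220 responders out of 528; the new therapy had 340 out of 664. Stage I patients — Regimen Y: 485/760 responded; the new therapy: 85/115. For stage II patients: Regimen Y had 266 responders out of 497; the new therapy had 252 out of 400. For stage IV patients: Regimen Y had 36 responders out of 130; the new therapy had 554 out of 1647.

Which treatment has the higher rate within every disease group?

Stage III: Regimen Y 220/528 = 41.7%, the new therapy 340/664 = 51.2% → the new therapy
Stage I: Regimen Y 485/760 = 63.8%, the new therapy 85/115 = 73.9% → the new therapy
Stage II: Regimen Y 266/497 = 53.5%, the new therapy 252/400 = 63.0% → the new therapy
Stage IV: Regimen Y 36/130 = 27.7%, the new therapy 554/1647 = 33.6% → the new therapy
The new therapy has the higher rate in all 4 groups.

the new therapy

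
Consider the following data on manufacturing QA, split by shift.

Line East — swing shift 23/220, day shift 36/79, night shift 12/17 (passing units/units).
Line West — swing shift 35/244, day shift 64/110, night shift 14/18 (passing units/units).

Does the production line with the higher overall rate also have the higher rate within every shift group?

Yes

Swing shift: Line East 23/220 = 10.5%, Line West 35/244 = 14.3% → Line West
Day shift: Line East 36/79 = 45.6%, Line West 64/110 = 58.2% → Line West
Night shift: Line East 12/17 = 70.6%, Line West 14/18 = 77.8% → Line West
Overall: Line East 71/316 = 22.5%, Line West 113/372 = 30.4% → Line West
Line West wins overall and in every shift group — no reversal.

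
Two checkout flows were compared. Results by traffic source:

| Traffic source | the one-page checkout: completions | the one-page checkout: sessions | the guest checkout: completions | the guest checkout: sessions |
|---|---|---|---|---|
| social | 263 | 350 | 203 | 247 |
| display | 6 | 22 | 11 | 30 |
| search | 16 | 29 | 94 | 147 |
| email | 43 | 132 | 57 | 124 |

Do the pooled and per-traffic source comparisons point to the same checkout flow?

Yes

Social: the one-page checkout 263/350 = 75.1%, the guest checkout 203/247 = 82.2% → the guest checkout
Display: the one-page checkout 6/22 = 27.3%, the guest checkout 11/30 = 36.7% → the guest checkout
Search: the one-page checkout 16/29 = 55.2%, the guest checkout 94/147 = 63.9% → the guest checkout
Email: the one-page checkout 43/132 = 32.6%, the guest checkout 57/124 = 46.0% → the guest checkout
Overall: the one-page checkout 328/533 = 61.5%, the guest checkout 365/548 = 66.6% → the guest checkout
The guest checkout wins overall and in every traffic group — no reversal.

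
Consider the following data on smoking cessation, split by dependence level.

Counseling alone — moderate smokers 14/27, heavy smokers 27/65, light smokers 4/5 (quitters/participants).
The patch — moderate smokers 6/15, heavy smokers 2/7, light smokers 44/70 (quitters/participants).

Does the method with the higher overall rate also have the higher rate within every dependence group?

No

Moderate smokers: counseling alone 14/27 = 51.9%, the patch 6/15 = 40.0% → counseling alone
Heavy smokers: counseling alone 27/65 = 41.5%, the patch 2/7 = 28.6% → counseling alone
Light smokers: counseling alone 4/5 = 80.0%, the patch 44/70 = 62.9% → counseling alone
Overall: counseling alone 45/97 = 46.4%, the patch 52/92 = 56.5% → the patch
Counseling alone wins each dependence group but the patch wins overall — the comparison reverses. Counseling alone's participants skew toward heavy smokers, which has a lower base rate.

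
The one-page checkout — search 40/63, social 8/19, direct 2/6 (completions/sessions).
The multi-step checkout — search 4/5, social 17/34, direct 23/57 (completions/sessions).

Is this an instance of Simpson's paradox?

Yes

Search: the one-page checkout 40/63 = 63.5%, the multi-step checkout 4/5 = 80.0% → the multi-step checkout
Social: the one-page checkout 8/19 = 42.1%, the multi-step checkout 17/34 = 50.0% → the multi-step checkout
Direct: the one-page checkout 2/6 = 33.3%, the multi-step checkout 23/57 = 40.4% → the multi-step checkout
Overall: the one-page checkout 50/88 = 56.8%, the multi-step checkout 44/96 = 45.8% → the one-page checkout
The multi-step checkout wins each traffic group but the one-page checkout wins overall — the comparison reverses. The multi-step checkout's sessions skew toward direct, which has a lower base rate.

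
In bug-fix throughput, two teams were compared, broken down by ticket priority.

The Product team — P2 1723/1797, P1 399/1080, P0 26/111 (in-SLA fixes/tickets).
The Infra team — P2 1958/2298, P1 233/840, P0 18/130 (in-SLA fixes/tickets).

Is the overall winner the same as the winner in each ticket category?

P2: the Product team 1723/1797 = 95.9%, the Infra team 1958/2298 = 85.2% → the Product team
P1: the Product team 399/1080 = 36.9%, the Infra team 233/840 = 27.7% → the Product team
P0: the Product team 26/111 = 23.4%, the Infra team 18/130 = 13.8% → the Product team
Overall: the Product team 2148/2988 = 71.9%, the Infra team 2209/3268 = 67.6% → the Product team
The Product team wins overall and in every ticket group — no reversal.

Yes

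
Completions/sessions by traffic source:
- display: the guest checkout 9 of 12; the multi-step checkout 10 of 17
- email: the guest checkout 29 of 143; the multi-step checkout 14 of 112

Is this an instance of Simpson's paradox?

No

Display: the guest checkout 9/12 = 75.0%, the multi-step checkout 10/17 = 58.8% → the guest checkout
Email: the guest checkout 29/143 = 20.3%, the multi-step checkout 14/112 = 12.5% → the guest checkout
Overall: the guest checkout 38/155 = 24.5%, the multi-step checkout 24/129 = 18.6% → the guest checkout
The guest checkout wins overall and in every traffic group — no reversal.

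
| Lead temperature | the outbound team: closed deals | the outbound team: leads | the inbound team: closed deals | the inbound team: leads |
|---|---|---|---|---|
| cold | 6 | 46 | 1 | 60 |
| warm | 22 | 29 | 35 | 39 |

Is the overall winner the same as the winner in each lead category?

Cold: the outbound team 6/46 = 13.0%, the inbound team 1/60 = 1.7% → the outbound team
Warm: the outbound team 22/29 = 75.9%, the inbound team 35/39 = 89.7% → the inbound team
Overall: the outbound team 28/75 = 37.3%, the inbound team 36/99 = 36.4% → the outbound team
Neither sweeps: the outbound team wins 1 of 2 groups, the inbound team wins 1. The outbound team wins overall but not every group — no Simpson reversal.

No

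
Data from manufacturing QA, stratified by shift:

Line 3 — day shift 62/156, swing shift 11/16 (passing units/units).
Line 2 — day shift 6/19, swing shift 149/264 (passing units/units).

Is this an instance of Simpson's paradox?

Yes

Day shift: Line 3 62/156 = 39.7%, Line 2 6/19 = 31.6% → Line 3
Swing shift: Line 3 11/16 = 68.8%, Line 2 149/264 = 56.4% → Line 3
Overall: Line 3 73/172 = 42.4%, Line 2 155/283 = 54.8% → Line 2
Line 3 wins each shift group but Line 2 wins overall — the comparison reverses. Line 3's units skew toward day shift, which has a lower base rate.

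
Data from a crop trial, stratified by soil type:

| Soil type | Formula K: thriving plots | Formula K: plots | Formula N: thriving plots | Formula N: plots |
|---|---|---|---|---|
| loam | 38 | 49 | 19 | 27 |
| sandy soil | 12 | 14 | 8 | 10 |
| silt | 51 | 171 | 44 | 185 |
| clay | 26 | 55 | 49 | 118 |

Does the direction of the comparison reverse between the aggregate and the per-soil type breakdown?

No

Loam: Formula K 38/49 = 77.6%, Formula N 19/27 = 70.4% → Formula K
Sandy soil: Formula K 12/14 = 85.7%, Formula N 8/10 = 80.0% → Formula K
Silt: Formula K 51/171 = 29.8%, Formula N 44/185 = 23.8% → Formula K
Clay: Formula K 26/55 = 47.3%, Formula N 49/118 = 41.5% → Formula K
Overall: Formula K 127/289 = 43.9%, Formula N 120/340 = 35.3% → Formula K
Formula K wins overall and in every soil group — no reversal.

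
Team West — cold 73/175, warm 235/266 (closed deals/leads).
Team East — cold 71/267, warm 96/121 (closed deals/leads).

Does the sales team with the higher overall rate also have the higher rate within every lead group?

Cold: Team West 73/175 = 41.7%, Team East 71/267 = 26.6% → Team West
Warm: Team West 235/266 = 88.3%, Team East 96/121 = 79.3% → Team West
Overall: Team West 308/441 = 69.8%, Team East 167/388 = 43.0% → Team West
Team West wins overall and in every lead group — no reversal.

Yes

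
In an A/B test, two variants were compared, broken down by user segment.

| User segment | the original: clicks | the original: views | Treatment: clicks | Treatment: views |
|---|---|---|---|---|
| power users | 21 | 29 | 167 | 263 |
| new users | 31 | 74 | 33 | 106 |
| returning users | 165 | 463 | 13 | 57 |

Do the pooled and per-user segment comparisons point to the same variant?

Power users: the original 21/29 = 72.4%, Treatment 167/263 = 63.5% → the original
New users: the original 31/74 = 41.9%, Treatment 33/106 = 31.1% → the original
Returning users: the original 165/463 = 35.6%, Treatment 13/57 = 22.8% → the original
Overall: the original 217/566 = 38.3%, Treatment 213/426 = 50.0% → Treatment
The original wins each user group but Treatment wins overall — the comparison reverses. The original's views skew toward returning users, which has a lower base rate.

No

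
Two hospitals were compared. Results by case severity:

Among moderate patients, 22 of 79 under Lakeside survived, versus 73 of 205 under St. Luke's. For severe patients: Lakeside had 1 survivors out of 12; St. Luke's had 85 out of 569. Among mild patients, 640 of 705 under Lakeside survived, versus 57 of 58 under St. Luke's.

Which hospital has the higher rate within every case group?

Moderate: Lakeside 22/79 = 27.8%, St. Luke's 73/205 = 35.6% → St. Luke's
Severe: Lakeside 1/12 = 8.3%, St. Luke's 85/569 = 14.9% → St. Luke's
Mild: Lakeside 640/705 = 90.8%, St. Luke's 57/58 = 98.3% → St. Luke's
St. Luke's has the higher rate in all 3 groups.

St. Luke's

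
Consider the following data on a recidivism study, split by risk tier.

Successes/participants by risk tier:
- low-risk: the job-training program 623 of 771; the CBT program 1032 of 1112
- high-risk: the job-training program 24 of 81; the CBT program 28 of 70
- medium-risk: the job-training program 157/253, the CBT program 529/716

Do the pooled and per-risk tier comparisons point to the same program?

Yes

Low-risk: the job-training program 623/771 = 80.8%, the CBT program 1032/1112 = 92.8% → the CBT program
High-risk: the job-training program 24/81 = 29.6%, the CBT program 28/70 = 40.0% → the CBT program
Medium-risk: the job-training program 157/253 = 62.1%, the CBT program 529/716 = 73.9% → the CBT program
Overall: the job-training program 804/1105 = 72.8%, the CBT program 1589/1898 = 83.7% → the CBT program
The CBT program wins overall and in every risk group — no reversal.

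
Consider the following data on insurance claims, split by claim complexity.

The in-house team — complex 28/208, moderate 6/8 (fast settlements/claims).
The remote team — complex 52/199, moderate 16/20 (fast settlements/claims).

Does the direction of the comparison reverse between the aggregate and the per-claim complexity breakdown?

Complex: the in-house team 28/208 = 13.5%, the remote team 52/199 = 26.1% → the remote team
Moderate: the in-house team 6/8 = 75.0%, the remote team 16/20 = 80.0% → the remote team
Overall: the in-house team 34/216 = 15.7%, the remote team 68/219 = 31.1% → the remote team
The remote team wins overall and in every claim group — no reversal.

No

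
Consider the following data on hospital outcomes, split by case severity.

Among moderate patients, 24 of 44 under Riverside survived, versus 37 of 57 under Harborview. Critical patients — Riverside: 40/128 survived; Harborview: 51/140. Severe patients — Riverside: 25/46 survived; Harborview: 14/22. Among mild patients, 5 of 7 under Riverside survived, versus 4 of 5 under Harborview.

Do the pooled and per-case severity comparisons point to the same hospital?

Moderate: Riverside 24/44 = 54.5%, Harborview 37/57 = 64.9% → Harborview
Critical: Riverside 40/128 = 31.2%, Harborview 51/140 = 36.4% → Harborview
Severe: Riverside 25/46 = 54.3%, Harborview 14/22 = 63.6% → Harborview
Mild: Riverside 5/7 = 71.4%, Harborview 4/5 = 80.0% → Harborview
Overall: Riverside 94/225 = 41.8%, Harborview 106/224 = 47.3% → Harborview
Harborview wins overall and in every case group — no reversal.

Yes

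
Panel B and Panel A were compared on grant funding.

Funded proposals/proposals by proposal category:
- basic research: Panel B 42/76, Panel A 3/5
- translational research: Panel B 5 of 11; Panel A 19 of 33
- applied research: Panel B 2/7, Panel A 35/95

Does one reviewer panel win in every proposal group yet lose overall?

Yes

Basic research: Panel B 42/76 = 55.3%, Panel A 3/5 = 60.0% → Panel A
Translational research: Panel B 5/11 = 45.5%, Panel A 19/33 = 57.6% → Panel A
Applied research: Panel B 2/7 = 28.6%, Panel A 35/95 = 36.8% → Panel A
Overall: Panel B 49/94 = 52.1%, Panel A 57/133 = 42.9% → Panel B
Panel A wins each proposal group but Panel B wins overall — the comparison reverses. Panel A's proposals skew toward applied research, which has a lower base rate.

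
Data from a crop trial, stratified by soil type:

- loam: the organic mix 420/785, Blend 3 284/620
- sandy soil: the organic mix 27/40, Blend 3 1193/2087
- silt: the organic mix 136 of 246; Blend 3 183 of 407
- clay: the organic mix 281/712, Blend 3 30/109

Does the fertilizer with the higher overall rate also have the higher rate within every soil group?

Loam: the organic mix 420/785 = 53.5%, Blend 3 284/620 = 45.8% → the organic mix
Sandy soil: the organic mix 27/40 = 67.5%, Blend 3 1193/2087 = 57.2% → the organic mix
Silt: the organic mix 136/246 = 55.3%, Blend 3 183/407 = 45.0% → the organic mix
Clay: the organic mix 281/712 = 39.5%, Blend 3 30/109 = 27.5% → the organic mix
Overall: the organic mix 864/1783 = 48.5%, Blend 3 1690/3223 = 52.4% → Blend 3
The organic mix wins each soil group but Blend 3 wins overall — the comparison reverses. The organic mix's plots skew toward clay, which has a lower base rate.

No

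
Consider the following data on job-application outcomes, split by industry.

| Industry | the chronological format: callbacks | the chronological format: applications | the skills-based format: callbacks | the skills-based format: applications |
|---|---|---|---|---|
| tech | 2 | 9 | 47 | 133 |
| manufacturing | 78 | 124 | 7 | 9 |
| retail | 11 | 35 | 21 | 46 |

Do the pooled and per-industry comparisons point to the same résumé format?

Tech: the chronological format 2/9 = 22.2%, the skills-based format 47/133 = 35.3% → the skills-based format
Manufacturing: the chronological format 78/124 = 62.9%, the skills-based format 7/9 = 77.8% → the skills-based format
Retail: the chronological format 11/35 = 31.4%, the skills-based format 21/46 = 45.7% → the skills-based format
Overall: the chronological format 91/168 = 54.2%, the skills-based format 75/188 = 39.9% → the chronological format
The skills-based format wins each industry group but the chronological format wins overall — the comparison reverses. The skills-based format's applications skew toward tech, which has a lower base rate.

No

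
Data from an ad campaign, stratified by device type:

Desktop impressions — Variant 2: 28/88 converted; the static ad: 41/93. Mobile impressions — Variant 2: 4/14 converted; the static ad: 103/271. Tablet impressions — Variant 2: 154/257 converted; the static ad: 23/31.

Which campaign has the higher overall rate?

Variant 2

Desktop: Variant 2 28/88 = 31.8%, the static ad 41/93 = 44.1% → the static ad
Mobile: Variant 2 4/14 = 28.6%, the static ad 103/271 = 38.0% → the static ad
Tablet: Variant 2 154/257 = 59.9%, the static ad 23/31 = 74.2% → the static ad
Overall: Variant 2 186/359 = 51.8%, the static ad 167/395 = 42.3% → Variant 2
(The static ad wins every device group but Variant 2 wins overall — the static ad's impressions skew toward the low-rate mobile group.)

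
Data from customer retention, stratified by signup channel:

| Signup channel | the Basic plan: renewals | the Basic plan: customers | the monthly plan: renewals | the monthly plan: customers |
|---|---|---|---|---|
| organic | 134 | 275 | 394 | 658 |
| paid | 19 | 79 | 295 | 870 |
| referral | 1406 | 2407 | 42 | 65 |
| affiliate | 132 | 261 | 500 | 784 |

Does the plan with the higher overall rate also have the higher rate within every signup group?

No

Organic: the Basic plan 134/275 = 48.7%, the monthly plan 394/658 = 59.9% → the monthly plan
Paid: the Basic plan 19/79 = 24.1%, the monthly plan 295/870 = 33.9% → the monthly plan
Referral: the Basic plan 1406/2407 = 58.4%, the monthly plan 42/65 = 64.6% → the monthly plan
Affiliate: the Basic plan 132/261 = 50.6%, the monthly plan 500/784 = 63.8% → the monthly plan
Overall: the Basic plan 1691/3022 = 56.0%, the monthly plan 1231/2377 = 51.8% → the Basic plan
The monthly plan wins each signup group but the Basic plan wins overall — the comparison reverses. The monthly plan's customers skew toward paid, which has a lower base rate.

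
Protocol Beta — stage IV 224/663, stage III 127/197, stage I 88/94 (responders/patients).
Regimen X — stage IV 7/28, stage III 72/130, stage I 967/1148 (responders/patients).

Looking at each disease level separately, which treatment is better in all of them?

Stage IV: Protocol Beta 224/663 = 33.8%, Regimen X 7/28 = 25.0% → Protocol Beta
Stage III: Protocol Beta 127/197 = 64.5%, Regimen X 72/130 = 55.4% → Protocol Beta
Stage I: Protocol Beta 88/94 = 93.6%, Regimen X 967/1148 = 84.2% → Protocol Beta
Protocol Beta has the higher rate in all 3 groups.

Protocol Beta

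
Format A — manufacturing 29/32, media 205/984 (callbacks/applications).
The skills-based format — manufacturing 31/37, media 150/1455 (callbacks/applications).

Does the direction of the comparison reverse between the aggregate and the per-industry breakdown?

No

Manufacturing: Format A 29/32 = 90.6%, the skills-based format 31/37 = 83.8% → Format A
Media: Format A 205/984 = 20.8%, the skills-based format 150/1455 = 10.3% → Format A
Overall: Format A 234/1016 = 23.0%, the skills-based format 181/1492 = 12.1% → Format A
Format A wins overall and in every industry group — no reversal.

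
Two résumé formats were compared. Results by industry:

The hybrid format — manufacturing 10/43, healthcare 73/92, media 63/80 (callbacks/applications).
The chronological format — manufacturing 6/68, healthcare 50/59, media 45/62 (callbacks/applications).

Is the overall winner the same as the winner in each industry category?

Manufacturing: the hybrid format 10/43 = 23.3%, the chronological format 6/68 = 8.8% → the hybrid format
Healthcare: the hybrid format 73/92 = 79.3%, the chronological format 50/59 = 84.7% → the chronological format
Media: the hybrid format 63/80 = 78.8%, the chronological format 45/62 = 72.6% → the hybrid format
Overall: the hybrid format 146/215 = 67.9%, the chronological format 101/189 = 53.4% → the hybrid format
Neither sweeps: the hybrid format wins 2 of 3 groups, the chronological format wins 1. The hybrid format wins overall but not every group — no Simpson reversal.

No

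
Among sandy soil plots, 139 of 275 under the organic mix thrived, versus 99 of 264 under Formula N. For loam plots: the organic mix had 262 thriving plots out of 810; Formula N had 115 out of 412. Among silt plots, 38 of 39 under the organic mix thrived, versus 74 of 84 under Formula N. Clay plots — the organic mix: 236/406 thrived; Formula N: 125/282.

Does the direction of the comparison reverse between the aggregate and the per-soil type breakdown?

Sandy soil: the organic mix 139/275 = 50.5%, Formula N 99/264 = 37.5% → the organic mix
Loam: the organic mix 262/810 = 32.3%, Formula N 115/412 = 27.9% → the organic mix
Silt: the organic mix 38/39 = 97.4%, Formula N 74/84 = 88.1% → the organic mix
Clay: the organic mix 236/406 = 58.1%, Formula N 125/282 = 44.3% → the organic mix
Overall: the organic mix 675/1530 = 44.1%, Formula N 413/1042 = 39.6% → the organic mix
The organic mix wins overall and in every soil group — no reversal.

No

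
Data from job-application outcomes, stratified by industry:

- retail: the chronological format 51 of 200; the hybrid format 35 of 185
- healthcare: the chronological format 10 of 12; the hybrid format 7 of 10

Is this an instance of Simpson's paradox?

No

Retail: the chronological format 51/200 = 25.5%, the hybrid format 35/185 = 18.9% → the chronological format
Healthcare: the chronological format 10/12 = 83.3%, the hybrid format 7/10 = 70.0% → the chronological format
Overall: the chronological format 61/212 = 28.8%, the hybrid format 42/195 = 21.5% → the chronological format
The chronological format wins overall and in every industry group — no reversal.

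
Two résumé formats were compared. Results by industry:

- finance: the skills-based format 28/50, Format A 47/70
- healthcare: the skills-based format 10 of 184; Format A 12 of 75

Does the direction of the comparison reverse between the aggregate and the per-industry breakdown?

No

Finance: the skills-based format 28/50 = 56.0%, Format A 47/70 = 67.1% → Format A
Healthcare: the skills-based format 10/184 = 5.4%, Format A 12/75 = 16.0% → Format A
Overall: the skills-based format 38/234 = 16.2%, Format A 59/145 = 40.7% → Format A
Format A wins overall and in every industry group — no reversal.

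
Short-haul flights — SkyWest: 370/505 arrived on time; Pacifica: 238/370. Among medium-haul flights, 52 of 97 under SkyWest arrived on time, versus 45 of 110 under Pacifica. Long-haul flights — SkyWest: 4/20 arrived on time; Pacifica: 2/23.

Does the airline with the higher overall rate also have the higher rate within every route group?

Yes

Short-haul: SkyWest 370/505 = 73.3%, Pacifica 238/370 = 64.3% → SkyWest
Medium-haul: SkyWest 52/97 = 53.6%, Pacifica 45/110 = 40.9% → SkyWest
Long-haul: SkyWest 4/20 = 20.0%, Pacifica 2/23 = 8.7% → SkyWest
Overall: SkyWest 426/622 = 68.5%, Pacifica 285/503 = 56.7% → SkyWest
SkyWest wins overall and in every route group — no reversal.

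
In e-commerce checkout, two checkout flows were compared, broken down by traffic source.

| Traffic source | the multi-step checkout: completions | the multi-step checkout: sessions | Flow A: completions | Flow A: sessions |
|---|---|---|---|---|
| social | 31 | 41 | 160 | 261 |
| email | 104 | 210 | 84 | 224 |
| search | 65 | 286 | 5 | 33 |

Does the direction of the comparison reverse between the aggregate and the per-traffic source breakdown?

Yes

Social: the multi-step checkout 31/41 = 75.6%, Flow A 160/261 = 61.3% → the multi-step checkout
Email: the multi-step checkout 104/210 = 49.5%, Flow A 84/224 = 37.5% → the multi-step checkout
Search: the multi-step checkout 65/286 = 22.7%, Flow A 5/33 = 15.2% → the multi-step checkout
Overall: the multi-step checkout 200/537 = 37.2%, Flow A 249/518 = 48.1% → Flow A
The multi-step checkout wins each traffic group but Flow A wins overall — the comparison reverses. The multi-step checkout's sessions skew toward search, which has a lower base rate.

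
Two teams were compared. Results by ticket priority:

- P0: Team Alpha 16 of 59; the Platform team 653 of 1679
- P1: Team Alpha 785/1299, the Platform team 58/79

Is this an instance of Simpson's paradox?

Yes

P0: Team Alpha 16/59 = 27.1%, the Platform team 653/1679 = 38.9% → the Platform team
P1: Team Alpha 785/1299 = 60.4%, the Platform team 58/79 = 73.4% → the Platform team
Overall: Team Alpha 801/1358 = 59.0%, the Platform team 711/1758 = 40.4% → Team Alpha
The Platform team wins each ticket group but Team Alpha wins overall — the comparison reverses. The Platform team's tickets skew toward P0, which has a lower base rate.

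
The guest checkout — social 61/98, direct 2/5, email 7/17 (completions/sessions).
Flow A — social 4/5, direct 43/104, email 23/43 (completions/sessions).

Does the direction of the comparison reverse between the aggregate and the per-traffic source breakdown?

Yes

Social: the guest checkout 61/98 = 62.2%, Flow A 4/5 = 80.0% → Flow A
Direct: the guest checkout 2/5 = 40.0%, Flow A 43/104 = 41.3% → Flow A
Email: the guest checkout 7/17 = 41.2%, Flow A 23/43 = 53.5% → Flow A
Overall: the guest checkout 70/120 = 58.3%, Flow A 70/152 = 46.1% → the guest checkout
Flow A wins each traffic group but the guest checkout wins overall — the comparison reverses. Flow A's sessions skew toward direct, which has a lower base rate.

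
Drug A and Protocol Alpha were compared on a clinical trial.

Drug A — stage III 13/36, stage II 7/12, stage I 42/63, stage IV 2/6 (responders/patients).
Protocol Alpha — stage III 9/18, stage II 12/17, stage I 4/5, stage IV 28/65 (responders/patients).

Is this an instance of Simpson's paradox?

Stage III: Drug A 13/36 = 36.1%, Protocol Alpha 9/18 = 50.0% → Protocol Alpha
Stage II: Drug A 7/12 = 58.3%, Protocol Alpha 12/17 = 70.6% → Protocol Alpha
Stage I: Drug A 42/63 = 66.7%, Protocol Alpha 4/5 = 80.0% → Protocol Alpha
Stage IV: Drug A 2/6 = 33.3%, Protocol Alpha 28/65 = 43.1% → Protocol Alpha
Overall: Drug A 64/117 = 54.7%, Protocol Alpha 53/105 = 50.5% → Drug A
Protocol Alpha wins each disease group but Drug A wins overall — the comparison reverses. Protocol Alpha's patients skew toward stage IV, which has a lower base rate.

Yes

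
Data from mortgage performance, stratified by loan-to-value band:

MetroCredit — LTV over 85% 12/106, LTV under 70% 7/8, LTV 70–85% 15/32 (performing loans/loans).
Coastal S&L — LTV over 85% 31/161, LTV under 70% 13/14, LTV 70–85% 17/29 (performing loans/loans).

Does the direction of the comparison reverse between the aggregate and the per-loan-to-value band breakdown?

LTV over 85%: MetroCredit 12/106 = 11.3%, Coastal S&L 31/161 = 19.3% → Coastal S&L
LTV under 70%: MetroCredit 7/8 = 87.5%, Coastal S&L 13/14 = 92.9% → Coastal S&L
LTV 70–85%: MetroCredit 15/32 = 46.9%, Coastal S&L 17/29 = 58.6% → Coastal S&L
Overall: MetroCredit 34/146 = 23.3%, Coastal S&L 61/204 = 29.9% → Coastal S&L
Coastal S&L wins overall and in every loan-to-value group — no reversal.

No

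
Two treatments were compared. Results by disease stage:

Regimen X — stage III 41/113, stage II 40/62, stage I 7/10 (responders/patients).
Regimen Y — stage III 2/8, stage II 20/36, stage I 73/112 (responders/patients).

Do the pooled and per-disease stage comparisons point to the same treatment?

Stage III: Regimen X 41/113 = 36.3%, Regimen Y 2/8 = 25.0% → Regimen X
Stage II: Regimen X 40/62 = 64.5%, Regimen Y 20/36 = 55.6% → Regimen X
Stage I: Regimen X 7/10 = 70.0%, Regimen Y 73/112 = 65.2% → Regimen X
Overall: Regimen X 88/185 = 47.6%, Regimen Y 95/156 = 60.9% → Regimen Y
Regimen X wins each disease group but Regimen Y wins overall — the comparison reverses. Regimen X's patients skew toward stage III, which has a lower base rate.

No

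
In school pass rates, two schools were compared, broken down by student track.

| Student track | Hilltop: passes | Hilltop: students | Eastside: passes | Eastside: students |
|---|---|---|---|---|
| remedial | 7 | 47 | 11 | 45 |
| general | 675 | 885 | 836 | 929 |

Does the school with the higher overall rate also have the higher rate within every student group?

Remedial: Hilltop 7/47 = 14.9%, Eastside 11/45 = 24.4% → Eastside
General: Hilltop 675/885 = 76.3%, Eastside 836/929 = 90.0% → Eastside
Overall: Hilltop 682/932 = 73.2%, Eastside 847/974 = 87.0% → Eastside
Eastside wins overall and in every student group — no reversal.

Yes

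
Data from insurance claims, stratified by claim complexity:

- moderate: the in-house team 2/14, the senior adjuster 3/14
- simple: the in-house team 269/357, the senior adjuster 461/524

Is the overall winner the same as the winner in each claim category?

Moderate: the in-house team 2/14 = 14.3%, the senior adjuster 3/14 = 21.4% → the senior adjuster
Simple: the in-house team 269/357 = 75.4%, the senior adjuster 461/524 = 88.0% → the senior adjuster
Overall: the in-house team 271/371 = 73.0%, the senior adjuster 464/538 = 86.2% → the senior adjuster
The senior adjuster wins overall and in every claim group — no reversal.

Yes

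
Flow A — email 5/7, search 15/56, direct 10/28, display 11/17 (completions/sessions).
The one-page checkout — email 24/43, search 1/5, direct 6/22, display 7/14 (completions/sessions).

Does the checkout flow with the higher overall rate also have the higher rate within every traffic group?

Email: Flow A 5/7 = 71.4%, the one-page checkout 24/43 = 55.8% → Flow A
Search: Flow A 15/56 = 26.8%, the one-page checkout 1/5 = 20.0% → Flow A
Direct: Flow A 10/28 = 35.7%, the one-page checkout 6/22 = 27.3% → Flow A
Display: Flow A 11/17 = 64.7%, the one-page checkout 7/14 = 50.0% → Flow A
Overall: Flow A 41/108 = 38.0%, the one-page checkout 38/84 = 45.2% → the one-page checkout
Flow A wins each traffic group but the one-page checkout wins overall — the comparison reverses. Flow A's sessions skew toward search, which has a lower base rate.

No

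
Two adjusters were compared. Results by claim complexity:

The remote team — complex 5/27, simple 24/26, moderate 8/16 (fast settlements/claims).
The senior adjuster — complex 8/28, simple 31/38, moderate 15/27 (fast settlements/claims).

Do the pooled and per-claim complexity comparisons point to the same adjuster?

Complex: the remote team 5/27 = 18.5%, the senior adjuster 8/28 = 28.6% → the senior adjuster
Simple: the remote team 24/26 = 92.3%, the senior adjuster 31/38 = 81.6% → the remote team
Moderate: the remote team 8/16 = 50.0%, the senior adjuster 15/27 = 55.6% → the senior adjuster
Overall: the remote team 37/69 = 53.6%, the senior adjuster 54/93 = 58.1% → the senior adjuster
Neither sweeps: the remote team wins 1 of 3 groups, the senior adjuster wins 2. The senior adjuster wins overall but not every group — no Simpson reversal.

No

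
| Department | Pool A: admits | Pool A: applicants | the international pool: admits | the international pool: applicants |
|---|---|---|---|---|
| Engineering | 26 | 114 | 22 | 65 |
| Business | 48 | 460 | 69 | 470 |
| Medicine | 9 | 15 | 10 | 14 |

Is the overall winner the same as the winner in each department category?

Yes

Engineering: Pool A 26/114 = 22.8%, the international pool 22/65 = 33.8% → the international pool
Business: Pool A 48/460 = 10.4%, the international pool 69/470 = 14.7% → the international pool
Medicine: Pool A 9/15 = 60.0%, the international pool 10/14 = 71.4% → the international pool
Overall: Pool A 83/589 = 14.1%, the international pool 101/549 = 18.4% → the international pool
The international pool wins overall and in every department group — no reversal.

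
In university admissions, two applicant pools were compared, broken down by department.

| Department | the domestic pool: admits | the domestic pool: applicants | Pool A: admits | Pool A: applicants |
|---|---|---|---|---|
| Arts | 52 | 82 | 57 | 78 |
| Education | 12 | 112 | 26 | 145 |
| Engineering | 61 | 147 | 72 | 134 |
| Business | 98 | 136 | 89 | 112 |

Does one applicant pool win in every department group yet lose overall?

No

Arts: the domestic pool 52/82 = 63.4%, Pool A 57/78 = 73.1% → Pool A
Education: the domestic pool 12/112 = 10.7%, Pool A 26/145 = 17.9% → Pool A
Engineering: the domestic pool 61/147 = 41.5%, Pool A 72/134 = 53.7% → Pool A
Business: the domestic pool 98/136 = 72.1%, Pool A 89/112 = 79.5% → Pool A
Overall: the domestic pool 223/477 = 46.8%, Pool A 244/469 = 52.0% → Pool A
Pool A wins overall and in every department group — no reversal.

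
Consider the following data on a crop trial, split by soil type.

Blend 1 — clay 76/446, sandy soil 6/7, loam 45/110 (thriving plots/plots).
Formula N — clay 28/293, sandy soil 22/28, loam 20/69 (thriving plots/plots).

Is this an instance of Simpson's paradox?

Clay: Blend 1 76/446 = 17.0%, Formula N 28/293 = 9.6% → Blend 1
Sandy soil: Blend 1 6/7 = 85.7%, Formula N 22/28 = 78.6% → Blend 1
Loam: Blend 1 45/110 = 40.9%, Formula N 20/69 = 29.0% → Blend 1
Overall: Blend 1 127/563 = 22.6%, Formula N 70/390 = 17.9% → Blend 1
Blend 1 wins overall and in every soil group — no reversal.

No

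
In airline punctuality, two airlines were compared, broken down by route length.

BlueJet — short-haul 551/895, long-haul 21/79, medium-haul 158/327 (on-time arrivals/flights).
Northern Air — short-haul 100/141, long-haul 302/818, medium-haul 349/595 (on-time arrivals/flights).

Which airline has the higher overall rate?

Short-haul: BlueJet 551/895 = 61.6%, Northern Air 100/141 = 70.9% → Northern Air
Long-haul: BlueJet 21/79 = 26.6%, Northern Air 302/818 = 36.9% → Northern Air
Medium-haul: BlueJet 158/327 = 48.3%, Northern Air 349/595 = 58.7% → Northern Air
Overall: BlueJet 730/1301 = 56.1%, Northern Air 751/1554 = 48.3% → BlueJet
(Northern Air wins every route group but BlueJet wins overall — Northern Air's flights skew toward the low-rate long-haul group.)

BlueJet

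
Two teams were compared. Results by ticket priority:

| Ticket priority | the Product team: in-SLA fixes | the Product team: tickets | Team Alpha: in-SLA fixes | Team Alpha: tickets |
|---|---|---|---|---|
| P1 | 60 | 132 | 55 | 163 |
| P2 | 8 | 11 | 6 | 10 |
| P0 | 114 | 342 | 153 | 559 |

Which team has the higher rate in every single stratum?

P1: the Product team 60/132 = 45.5%, Team Alpha 55/163 = 33.7% → the Product team
P2: the Product team 8/11 = 72.7%, Team Alpha 6/10 = 60.0% → the Product team
P0: the Product team 114/342 = 33.3%, Team Alpha 153/559 = 27.4% → the Product team
The Product team has the higher rate in all 3 groups.

the Product team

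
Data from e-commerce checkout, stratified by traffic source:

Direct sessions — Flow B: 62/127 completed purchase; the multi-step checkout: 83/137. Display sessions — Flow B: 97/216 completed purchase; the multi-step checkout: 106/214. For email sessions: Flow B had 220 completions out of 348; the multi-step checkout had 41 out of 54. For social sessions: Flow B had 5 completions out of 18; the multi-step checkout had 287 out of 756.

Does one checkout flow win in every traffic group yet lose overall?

Yes

Direct: Flow B 62/127 = 48.8%, the multi-step checkout 83/137 = 60.6% → the multi-step checkout
Display: Flow B 97/216 = 44.9%, the multi-step checkout 106/214 = 49.5% → the multi-step checkout
Email: Flow B 220/348 = 63.2%, the multi-step checkout 41/54 = 75.9% → the multi-step checkout
Social: Flow B 5/18 = 27.8%, the multi-step checkout 287/756 = 38.0% → the multi-step checkout
Overall: Flow B 384/709 = 54.2%, the multi-step checkout 517/1161 = 44.5% → Flow B
The multi-step checkout wins each traffic group but Flow B wins overall — the comparison reverses. The multi-step checkout's sessions skew toward social, which has a lower base rate.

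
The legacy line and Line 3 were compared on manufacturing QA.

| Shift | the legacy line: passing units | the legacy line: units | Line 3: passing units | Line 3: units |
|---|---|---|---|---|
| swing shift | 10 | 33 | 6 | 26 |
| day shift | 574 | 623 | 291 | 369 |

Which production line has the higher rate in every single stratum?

the legacy line

Swing shift: the legacy line 10/33 = 30.3%, Line 3 6/26 = 23.1% → the legacy line
Day shift: the legacy line 574/623 = 92.1%, Line 3 291/369 = 78.9% → the legacy line
The legacy line has the higher rate in both groups.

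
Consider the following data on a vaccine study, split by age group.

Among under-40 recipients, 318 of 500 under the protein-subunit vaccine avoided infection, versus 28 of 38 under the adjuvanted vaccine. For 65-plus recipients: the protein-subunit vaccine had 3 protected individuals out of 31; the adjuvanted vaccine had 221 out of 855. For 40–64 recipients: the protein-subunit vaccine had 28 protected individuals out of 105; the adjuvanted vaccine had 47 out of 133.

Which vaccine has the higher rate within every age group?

the adjuvanted vaccine

Under-40: the protein-subunit vaccine 318/500 = 63.6%, the adjuvanted vaccine 28/38 = 73.7% → the adjuvanted vaccine
65-plus: the protein-subunit vaccine 3/31 = 9.7%, the adjuvanted vaccine 221/855 = 25.8% → the adjuvanted vaccine
40–64: the protein-subunit vaccine 28/105 = 26.7%, the adjuvanted vaccine 47/133 = 35.3% → the adjuvanted vaccine
The adjuvanted vaccine has the higher rate in all 3 groups.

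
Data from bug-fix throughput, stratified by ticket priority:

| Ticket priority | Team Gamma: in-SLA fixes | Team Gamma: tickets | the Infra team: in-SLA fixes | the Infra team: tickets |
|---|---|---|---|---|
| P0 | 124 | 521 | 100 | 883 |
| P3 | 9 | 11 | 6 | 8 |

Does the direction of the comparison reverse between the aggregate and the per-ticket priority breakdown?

No

P0: Team Gamma 124/521 = 23.8%, the Infra team 100/883 = 11.3% → Team Gamma
P3: Team Gamma 9/11 = 81.8%, the Infra team 6/8 = 75.0% → Team Gamma
Overall: Team Gamma 133/532 = 25.0%, the Infra team 106/891 = 11.9% → Team Gamma
Team Gamma wins overall and in every ticket group — no reversal.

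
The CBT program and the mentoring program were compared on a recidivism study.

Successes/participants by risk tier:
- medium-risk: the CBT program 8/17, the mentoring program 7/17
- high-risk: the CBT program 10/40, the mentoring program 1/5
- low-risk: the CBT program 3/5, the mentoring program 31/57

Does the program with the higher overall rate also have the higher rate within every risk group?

Medium-risk: the CBT program 8/17 = 47.1%, the mentoring program 7/17 = 41.2% → the CBT program
High-risk: the CBT program 10/40 = 25.0%, the mentoring program 1/5 = 20.0% → the CBT program
Low-risk: the CBT program 3/5 = 60.0%, the mentoring program 31/57 = 54.4% → the CBT program
Overall: the CBT program 21/62 = 33.9%, the mentoring program 39/79 = 49.4% → the mentoring program
The CBT program wins each risk group but the mentoring program wins overall — the comparison reverses. The CBT program's participants skew toward high-risk, which has a lower base rate.

No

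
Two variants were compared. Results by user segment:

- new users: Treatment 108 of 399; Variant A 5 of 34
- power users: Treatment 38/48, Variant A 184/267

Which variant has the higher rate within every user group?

New users: Treatment 108/399 = 27.1%, Variant A 5/34 = 14.7% → Treatment
Power users: Treatment 38/48 = 79.2%, Variant A 184/267 = 68.9% → Treatment
Treatment has the higher rate in both groups.

Treatment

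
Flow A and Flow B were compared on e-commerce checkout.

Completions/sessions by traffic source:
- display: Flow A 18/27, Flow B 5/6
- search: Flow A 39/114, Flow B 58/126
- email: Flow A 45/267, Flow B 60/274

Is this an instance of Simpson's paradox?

No

Display: Flow A 18/27 = 66.7%, Flow B 5/6 = 83.3% → Flow B
Search: Flow A 39/114 = 34.2%, Flow B 58/126 = 46.0% → Flow B
Email: Flow A 45/267 = 16.9%, Flow B 60/274 = 21.9% → Flow B
Overall: Flow A 102/408 = 25.0%, Flow B 123/406 = 30.3% → Flow B
Flow B wins overall and in every traffic group — no reversal.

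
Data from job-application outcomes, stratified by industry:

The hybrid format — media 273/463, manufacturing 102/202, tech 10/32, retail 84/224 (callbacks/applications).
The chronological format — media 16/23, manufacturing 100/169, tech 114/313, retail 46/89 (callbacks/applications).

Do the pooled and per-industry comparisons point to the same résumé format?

No

Media: the hybrid format 273/463 = 59.0%, the chronological format 16/23 = 69.6% → the chronological format
Manufacturing: the hybrid format 102/202 = 50.5%, the chronological format 100/169 = 59.2% → the chronological format
Tech: the hybrid format 10/32 = 31.2%, the chronological format 114/313 = 36.4% → the chronological format
Retail: the hybrid format 84/224 = 37.5%, the chronological format 46/89 = 51.7% → the chronological format
Overall: the hybrid format 469/921 = 50.9%, the chronological format 276/594 = 46.5% → the hybrid format
The chronological format wins each industry group but the hybrid format wins overall — the comparison reverses. The chronological format's applications skew toward tech, which has a lower base rate.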